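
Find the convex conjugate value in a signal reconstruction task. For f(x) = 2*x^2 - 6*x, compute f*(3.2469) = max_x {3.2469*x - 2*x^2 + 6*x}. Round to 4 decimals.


f*(y) = sup_x {y*x - a*x^2 - b*x} = sup_x {(y-b)*x - a*x^2}
FOC: (y - b) - 2a*x = 0 => x* = (y - b)/(2a)
x* = (3.2469 + 6)/(2*2) = 2.3117
f*(3.2469) = (y-b)^2/(4a) = (3.2469 + 6)^2/(4*2)
= 85.5052/8 = 10.6881


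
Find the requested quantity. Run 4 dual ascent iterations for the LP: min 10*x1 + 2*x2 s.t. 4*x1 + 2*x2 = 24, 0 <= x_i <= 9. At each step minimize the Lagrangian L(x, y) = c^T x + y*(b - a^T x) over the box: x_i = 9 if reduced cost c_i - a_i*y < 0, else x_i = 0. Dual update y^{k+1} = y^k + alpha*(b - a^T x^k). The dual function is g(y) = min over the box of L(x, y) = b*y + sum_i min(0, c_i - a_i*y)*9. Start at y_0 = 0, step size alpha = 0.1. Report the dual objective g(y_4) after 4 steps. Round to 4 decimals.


Dual ascent for LP: min 10*x1 + 2*x2, 4*x1 + 2*x2 = 24, 0 <= x_i <= 9
Step 1: y^k = 0.0, reduced costs: (10.0, 2.0)
  x^k = (0.0, 0.0), subgradient = b - a^T x = 24.0
  y^{k+1} = 0.0 + 0.1*24.0 = 2.4
Step 2: y^k = 2.4, reduced costs: (0.4, -2.8)
  x^k = (0.0, 9.0), subgradient = b - a^T x = 6.0
  y^{k+1} = 2.4 + 0.1*6.0 = 3.0
Step 3: y^k = 3.0, reduced costs: (-2.0, -4.0)
  x^k = (9.0, 9.0), subgradient = b - a^T x = -30.0
  y^{k+1} = 3.0 + 0.1*-30.0 = 0.0
Step 4: y^k = 0.0, reduced costs: (10.0, 2.0)
  x^k = (0.0, 0.0), subgradient = b - a^T x = 24.0
  y^{k+1} = 0.0 + 0.1*24.0 = 2.4
Dual objective at y_4 = 2.4: reduced costs (0.4, -2.8), box minimizer x = (0.0, 9.0)
g(y_4) = b*y + (c1 - a1*y)*x1 + (c2 - a2*y)*x2 = 24*2.4 + 0.4*0.0 + (-2.8)*9.0 = 57.6 + 0.0 - 25.2 = 32.4


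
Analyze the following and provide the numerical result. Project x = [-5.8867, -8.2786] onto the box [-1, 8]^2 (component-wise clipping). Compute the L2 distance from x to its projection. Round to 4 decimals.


Project each component onto [-1, 8].
clip(-5.8867) = -1.0, clip(-8.2786) = -1.0
Projection = [-1.0, -1.0]
Squared diffs: [23.8798, 52.978]
Distance = sqrt(76.8578) = 8.7669


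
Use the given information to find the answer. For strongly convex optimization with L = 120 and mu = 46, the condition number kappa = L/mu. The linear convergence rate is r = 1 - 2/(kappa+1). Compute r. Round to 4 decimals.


Step 1: Compute the condition number.
kappa = L/mu = 120/46 = 2.6087
Step 2: Compute the convergence rate.
r = 1 - 2/(kappa + 1) = 1 - 2*mu/(L + mu) = (L - mu)/(L + mu) = 74/166 = 0.4458


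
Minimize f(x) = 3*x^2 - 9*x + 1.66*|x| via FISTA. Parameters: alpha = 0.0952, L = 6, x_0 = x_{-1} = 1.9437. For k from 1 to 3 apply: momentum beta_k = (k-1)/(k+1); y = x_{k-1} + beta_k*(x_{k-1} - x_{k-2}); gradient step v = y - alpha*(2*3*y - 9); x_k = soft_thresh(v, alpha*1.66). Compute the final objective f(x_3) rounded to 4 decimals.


FISTA on f(x) = 3*x^2 - 9*x + 1.66*|x|
L = 6, alpha = 0.0952
Iteration 1: beta = 0.0, y = 1.9437 + 0.0*(1.9437 - 1.9437) = 1.9437
  grad(y) = 2.6622, v = y - alpha*grad = 1.6903
  prox(v) = soft_thresh(1.6903, 0.158) = 1.5322
Iteration 2: beta = 0.3333, y = 1.5322 + 0.3333*(1.5322 - 1.9437) = 1.3951
  grad(y) = -0.6296, v = y - alpha*grad = 1.455
  prox(v) = soft_thresh(1.455, 0.158) = 1.297
Iteration 3: beta = 0.5, y = 1.297 + 0.5*(1.297 - 1.5322) = 1.1793
  grad(y) = -1.9239, v = y - alpha*grad = 1.3625
  prox(v) = soft_thresh(1.3625, 0.158) = 1.2045
f(x_3) = 3*1.2045^2 - 9*1.2045 + 1.66*|1.2045| = -4.4886


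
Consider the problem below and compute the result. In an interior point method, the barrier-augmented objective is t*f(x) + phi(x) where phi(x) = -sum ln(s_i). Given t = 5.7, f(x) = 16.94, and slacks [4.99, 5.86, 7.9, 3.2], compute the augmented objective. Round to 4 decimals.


Step 1: Compute log-barrier.
ln values: [1.6074, 1.7681, 2.0669, 1.1632]
phi = -(1.6074 + 1.7681 + 2.0669 + 1.1632) = -6.6056
Step 2: Compute augmented objective.
t*f(x) = 5.7*16.94 = 96.558
Total = 96.558 - 6.6056 = 89.9524


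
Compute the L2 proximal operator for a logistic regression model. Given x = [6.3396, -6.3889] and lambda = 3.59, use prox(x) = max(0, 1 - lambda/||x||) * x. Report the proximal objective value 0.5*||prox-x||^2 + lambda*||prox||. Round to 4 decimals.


Step 1: Compute ||x||.
||x|| = 9.0005
Step 2: Compute scaling factor.
scale = max(0, 1 - 3.59/9.0005) = 0.6011
Step 3: prox(x) = [3.8109, -3.8406]
||prox(x)|| = 5.4105
Step 4: Proximal objective.
0.5*||prox-x||^2 = 6.4441
lambda*||prox|| = 19.4237
Total = 25.8677


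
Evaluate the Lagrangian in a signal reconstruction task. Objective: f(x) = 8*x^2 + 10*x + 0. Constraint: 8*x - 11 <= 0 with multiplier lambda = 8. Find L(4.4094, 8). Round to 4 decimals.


Step 1: Evaluate f(x).
f(4.4094) = 8*4.4094^2 + 10*4.4094 + 0 = 199.6365
Step 2: Evaluate g(x).
g(4.4094) = 8*4.4094 - 11 = 24.2752
Step 3: Compute Lagrangian.
L = 199.6365 + 8*24.2752 = 393.8381


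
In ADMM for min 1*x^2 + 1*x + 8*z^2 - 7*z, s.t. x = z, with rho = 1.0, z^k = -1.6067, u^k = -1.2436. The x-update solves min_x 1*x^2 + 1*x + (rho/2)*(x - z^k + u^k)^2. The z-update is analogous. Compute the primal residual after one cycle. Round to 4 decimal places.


ADMM iteration with rho = 1.0, z^k = -1.6067, u^k = -1.2436
Step 1: x-update.
Minimize 1*x^2 + 1*x + (1.0/2)*(x + 1.6067 - 1.2436)^2
FOC: (2*1 + 1.0)*x = -1 + 1.0*(-1.6067 + 1.2436)
x^{k+1} = -0.4544
Step 2: z-update.
Minimize 8*z^2 - 7*z + (1.0/2)*(-0.4544 - z - 1.2436)^2
FOC: (2*8 + 1.0)*z = 7 + 1.0*(-0.4544 - 1.2436)
z^{k+1} = 0.3119
Step 3: u-update.
u^{k+1} = -1.2436 - 0.4544 - 0.3119 = -2.0099
Step 4: Primal residual = |-0.4544 - 0.3119| = 0.7663


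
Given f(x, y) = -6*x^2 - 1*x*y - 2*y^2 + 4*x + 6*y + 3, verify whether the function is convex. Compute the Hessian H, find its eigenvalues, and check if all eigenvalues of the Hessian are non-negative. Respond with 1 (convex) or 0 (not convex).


The Hessian of f(x,y) = -6*x^2 - 1*x*y - 2*y^2 + 4*x + 6*y + 3 is:
H = [[-12, -1], [-1, -4]]
Trace = -12 - 4 = -16
Determinant = -12*-4 - (-1)^2 = 47
Discriminant = (-16)^2 - 4*47 = 68.0
Eigenvalues: lambda_1 = -12.1231, lambda_2 = -3.8769
The function is not convex.

0


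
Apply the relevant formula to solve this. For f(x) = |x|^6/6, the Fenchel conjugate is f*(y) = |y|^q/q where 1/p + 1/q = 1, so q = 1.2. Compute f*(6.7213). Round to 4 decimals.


The conjugate exponent q satisfies 1/p + 1/q = 1.
p = 6, so q = 6/(6 - 1) = 1.2
|y|^q = 6.7213^1.2 = 9.8388
f*(6.7213) = 9.8388 / 1.2 = 8.199


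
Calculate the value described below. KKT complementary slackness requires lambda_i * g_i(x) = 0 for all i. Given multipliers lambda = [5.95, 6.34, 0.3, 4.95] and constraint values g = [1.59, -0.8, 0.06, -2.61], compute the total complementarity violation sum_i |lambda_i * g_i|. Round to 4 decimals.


KKT complementary slackness check:
lambda_1 * g_1 = 5.95 * 1.59 = 9.4605
lambda_2 * g_2 = 6.34 * -0.8 = -5.072
lambda_3 * g_3 = 0.3 * 0.06 = 0.018
lambda_4 * g_4 = 4.95 * -2.61 = -12.9195
Total violation = 9.4605 + 5.072 + 0.018 + 12.9195 = 27.47


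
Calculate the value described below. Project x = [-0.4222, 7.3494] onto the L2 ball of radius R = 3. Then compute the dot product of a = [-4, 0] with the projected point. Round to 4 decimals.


Step 1: Compute ||x|| (intermediates to 6 decimals).
||x|| = sqrt((-0.4222)^2 + 7.3494^2) = 7.361517
Step 2: Project.
Since ||x|| > R, scale = R/||x|| = 3/7.361517 = 0.407525, proj(x) = scale * x
proj(x) = [-0.172057, 2.995064]
Step 3: Dot product.
a^T * proj(x) = -4*(-0.172057) + 0*2.995064 = 0.6882


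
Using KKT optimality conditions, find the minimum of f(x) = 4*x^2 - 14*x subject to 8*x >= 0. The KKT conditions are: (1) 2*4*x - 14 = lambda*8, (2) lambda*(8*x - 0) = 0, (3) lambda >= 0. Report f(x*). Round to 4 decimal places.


Step 1: Try lambda = 0 (constraint inactive).
Stationarity: 2*4*x - 14 = 0
x* = 14/(2*4) = 1.75
Check constraint: 8*1.75 = 14.0 >= 0 -- satisfied.
Step 2: Compute optimal value.
f(x*) = 4*1.75^2 - 14*1.75 = -12.25


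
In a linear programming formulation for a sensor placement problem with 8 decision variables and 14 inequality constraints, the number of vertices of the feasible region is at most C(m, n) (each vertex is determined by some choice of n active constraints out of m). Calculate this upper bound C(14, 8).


Each vertex corresponds to some choice of n active constraints out of m, so the number of vertices is at most C(m, n) = m! / (n!(m-n)!).
m = 14, n = 8
Numerator: 14 * 13 * 12 * 11 * 10 * 9 * 8 * 7
Denominator: 8! = 40320
C(14, 8) = 3003


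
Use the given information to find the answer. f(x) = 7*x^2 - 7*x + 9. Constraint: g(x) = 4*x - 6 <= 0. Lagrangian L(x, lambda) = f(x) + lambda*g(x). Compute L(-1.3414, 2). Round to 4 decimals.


Step 1: Evaluate f(x).
f(-1.3414) = 7*(-1.3414)^2 - 7*(-1.3414) + 9 = 30.9853
Step 2: Evaluate g(x).
g(-1.3414) = 4*-1.3414 - 6 = -11.3656
Step 3: Compute Lagrangian.
L = 30.9853 + 2*-11.3656 = 8.2541


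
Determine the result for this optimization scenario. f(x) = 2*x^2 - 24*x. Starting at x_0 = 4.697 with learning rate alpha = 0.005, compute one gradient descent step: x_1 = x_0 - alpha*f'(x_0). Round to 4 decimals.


We compute the gradient at x_0 and apply the update.
f'(x) = 4*x - 24
f'(4.697) = 4*4.697 - 24 = -5.212
x_1 = 4.697 - 0.005*-5.212 = 4.7231


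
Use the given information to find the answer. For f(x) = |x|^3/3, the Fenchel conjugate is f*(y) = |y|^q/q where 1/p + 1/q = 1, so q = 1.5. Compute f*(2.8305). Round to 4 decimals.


The conjugate exponent q satisfies 1/p + 1/q = 1.
p = 3, so q = 3/(3 - 1) = 1.5
|y|^q = 2.8305^1.5 = 4.7621
f*(2.8305) = 4.7621 / 1.5 = 3.1747


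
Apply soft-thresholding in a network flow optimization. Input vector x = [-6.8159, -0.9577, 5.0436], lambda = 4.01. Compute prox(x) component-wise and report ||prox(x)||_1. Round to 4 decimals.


Soft-thresholding with lambda = 4.01:
prox(-6.8159) = sign(-6.8159)*max(|-6.8159| - 4.01, 0) = -2.8059
prox(-0.9577) = sign(-0.9577)*max(|-0.9577| - 4.01, 0) = 0.0
prox(5.0436) = sign(5.0436)*max(|5.0436| - 4.01, 0) = 1.0336
prox(x) = [-2.8059, 0.0, 1.0336]
||prox(x)||_1 = 2.8059 + 0.0 + 1.0336 = 3.8395


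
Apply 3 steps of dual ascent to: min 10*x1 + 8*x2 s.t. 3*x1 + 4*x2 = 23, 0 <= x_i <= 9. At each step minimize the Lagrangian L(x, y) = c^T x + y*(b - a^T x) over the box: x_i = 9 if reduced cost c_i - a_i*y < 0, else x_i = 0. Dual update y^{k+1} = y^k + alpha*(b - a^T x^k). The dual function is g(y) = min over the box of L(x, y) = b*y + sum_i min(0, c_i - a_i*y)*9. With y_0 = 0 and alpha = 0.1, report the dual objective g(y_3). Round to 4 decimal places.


Dual ascent for LP: min 10*x1 + 8*x2, 3*x1 + 4*x2 = 23, 0 <= x_i <= 9
Step 1: y^k = 0.0, reduced costs: (10.0, 8.0)
  x^k = (0.0, 0.0), subgradient = b - a^T x = 23.0
  y^{k+1} = 0.0 + 0.1*23.0 = 2.3
Step 2: y^k = 2.3, reduced costs: (3.1, -1.2)
  x^k = (0.0, 9.0), subgradient = b - a^T x = -13.0
  y^{k+1} = 2.3 + 0.1*-13.0 = 1.0
Step 3: y^k = 1.0, reduced costs: (7.0, 4.0)
  x^k = (0.0, 0.0), subgradient = b - a^T x = 23.0
  y^{k+1} = 1.0 + 0.1*23.0 = 3.3
Dual objective at y_3 = 3.3: reduced costs (0.1, -5.2), box minimizer x = (0.0, 9.0)
g(y_3) = b*y + (c1 - a1*y)*x1 + (c2 - a2*y)*x2 = 23*3.3 + 0.1*0.0 + (-5.2)*9.0 = 75.9 + 0.0 - 46.8 = 29.1


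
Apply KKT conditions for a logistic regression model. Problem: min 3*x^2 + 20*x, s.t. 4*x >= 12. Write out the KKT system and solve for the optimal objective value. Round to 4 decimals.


Step 1: Try lambda = 0 (constraint inactive).
x_unc = -20/(2*3) = -3.3333
Check: 4*-3.3333 = -13.3332 < 12 -- violated!
Step 2: Constraint must be active: 4*x = 12
x* = 12/4 = 3.0
lambda = (2*3*3.0 + 20)/4 = 9.5
Step 3: Compute optimal value.
f(x*) = 3*3.0^2 + 20*3.0 = 87.0


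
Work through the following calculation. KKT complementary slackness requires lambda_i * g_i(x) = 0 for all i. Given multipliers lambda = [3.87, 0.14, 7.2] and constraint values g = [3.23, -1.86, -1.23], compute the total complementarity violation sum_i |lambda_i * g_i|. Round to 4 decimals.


KKT complementary slackness check:
lambda_1 * g_1 = 3.87 * 3.23 = 12.5001
lambda_2 * g_2 = 0.14 * -1.86 = -0.2604
lambda_3 * g_3 = 7.2 * -1.23 = -8.856
Total violation = 12.5001 + 0.2604 + 8.856 = 21.6165


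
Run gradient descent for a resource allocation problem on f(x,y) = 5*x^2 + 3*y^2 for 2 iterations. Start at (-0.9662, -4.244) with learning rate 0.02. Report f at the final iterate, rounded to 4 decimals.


Gradient descent on f(x,y) = 5*x^2 + 3*y^2.
Starting point: (-0.9662, -4.244), alpha = 0.02
Step 1: grad_x = 2*5*-0.9662 = -9.662, grad_y = 2*3*-4.244 = -25.464
  x_1 = -0.9662 - 0.02*-9.662 = -0.773
  y_1 = -4.244 - 0.02*-25.464 = -3.7347
Step 2: grad_x = 2*5*-0.773 = -7.7296, grad_y = 2*3*-3.7347 = -22.4083
  x_2 = -0.773 - 0.02*-7.7296 = -0.6184
  y_2 = -3.7347 - 0.02*-22.4083 = -3.2866
f(-0.6184, -3.2866) = 5*(-0.6184)^2 + 3*(-3.2866)^2 = 34.3162


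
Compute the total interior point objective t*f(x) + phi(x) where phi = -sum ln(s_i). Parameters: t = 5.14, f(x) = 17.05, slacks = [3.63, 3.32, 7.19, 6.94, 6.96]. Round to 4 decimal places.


Step 1: Compute log-barrier.
ln values: [1.2892, 1.2, 1.9727, 1.9373, 1.9402]
phi = -(1.2892 + 1.2 + 1.9727 + 1.9373 + 1.9402) = -8.3394
Step 2: Compute augmented objective.
t*f(x) = 5.14*17.05 = 87.637
Total = 87.637 - 8.3394 = 79.2976


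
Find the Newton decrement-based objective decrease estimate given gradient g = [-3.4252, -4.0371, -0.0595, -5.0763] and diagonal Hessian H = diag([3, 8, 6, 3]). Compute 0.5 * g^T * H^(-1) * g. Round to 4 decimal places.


Step 1: H is diagonal, so H^(-1) * g = [-1.1417, -0.5046, -0.0099, -1.6921].
Step 2: g^T H^(-1) g = sum_i g_i^2 / H_ii
  = (-3.4252)^2/3 + (-4.0371)^2/8 + (-0.0595)^2/6 + (-5.0763)^2/3
  = 3.9107 + 2.0373 + 0.0006 + 8.5896 = 14.5381
Step 3: Objective decrease = 0.5 * g^T H^(-1) g = 7.2691


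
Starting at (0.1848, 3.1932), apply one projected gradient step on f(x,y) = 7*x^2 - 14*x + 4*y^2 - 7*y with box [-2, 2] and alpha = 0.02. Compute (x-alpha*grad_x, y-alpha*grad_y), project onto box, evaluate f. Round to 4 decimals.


Step 1: Compute gradient at (0.1848, 3.1932).
grad_x = 2*7*0.1848 - 14 = -11.4128
grad_y = 2*4*3.1932 - 7 = 18.5456
Step 2: Gradient step.
x_raw = 0.1848 - 0.02*-11.4128 = 0.4131
y_raw = 3.1932 - 0.02*18.5456 = 2.8223
Step 3: Project onto [-2, 2].
x_proj = clip(0.4131) = 0.4131
y_proj = clip(2.8223) = 2.0
Step 4: Evaluate f.
f(0.4131, 2.0) = -2.5885


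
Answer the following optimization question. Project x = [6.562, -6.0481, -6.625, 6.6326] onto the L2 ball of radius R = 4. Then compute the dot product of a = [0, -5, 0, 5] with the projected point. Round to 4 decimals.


Step 1: Compute ||x|| (intermediates to 6 decimals).
||x|| = sqrt(6.562^2 + (-6.0481)^2 + (-6.625)^2 + 6.6326^2) = 12.943004
Step 2: Project.
Since ||x|| > R, scale = R/||x|| = 4/12.943004 = 0.309047, proj(x) = scale * x
proj(x) = [2.027966, -1.869147, -2.047436, 2.049785]
Step 3: Dot product.
a^T * proj(x) = 0*2.027966 - 5*(-1.869147) + 0*(-2.047436) + 5*2.049785 = 19.5947


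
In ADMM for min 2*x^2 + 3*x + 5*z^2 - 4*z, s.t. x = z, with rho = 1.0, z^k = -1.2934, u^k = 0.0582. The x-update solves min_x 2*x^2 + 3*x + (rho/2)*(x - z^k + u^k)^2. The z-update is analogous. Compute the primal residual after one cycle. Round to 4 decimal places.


ADMM iteration with rho = 1.0, z^k = -1.2934, u^k = 0.0582
Step 1: x-update.
Minimize 2*x^2 + 3*x + (1.0/2)*(x + 1.2934 + 0.0582)^2
FOC: (2*2 + 1.0)*x = -3 + 1.0*(-1.2934 - 0.0582)
x^{k+1} = -0.8703
Step 2: z-update.
Minimize 5*z^2 - 4*z + (1.0/2)*(-0.8703 - z + 0.0582)^2
FOC: (2*5 + 1.0)*z = 4 + 1.0*(-0.8703 + 0.0582)
z^{k+1} = 0.2898
Step 3: u-update.
u^{k+1} = 0.0582 - 0.8703 - 0.2898 = -1.1019
Step 4: Primal residual = |-0.8703 - 0.2898| = 1.1601


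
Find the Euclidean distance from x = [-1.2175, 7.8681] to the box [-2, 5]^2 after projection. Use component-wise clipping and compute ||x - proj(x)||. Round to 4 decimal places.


Project each component onto [-2, 5].
clip(-1.2175) = -1.2175, clip(7.8681) = 5.0
Projection = [-1.2175, 5.0]
Squared diffs: [0.0, 8.226]
Distance = sqrt(8.226) = 2.8681


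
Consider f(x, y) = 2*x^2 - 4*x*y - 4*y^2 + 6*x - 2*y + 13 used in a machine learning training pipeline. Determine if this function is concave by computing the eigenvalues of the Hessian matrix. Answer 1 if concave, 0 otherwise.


The Hessian of f(x,y) = 2*x^2 - 4*x*y - 4*y^2 + 6*x - 2*y + 13 is:
H = [[4, -4], [-4, -8]]
Trace = 4 - 8 = -4
Determinant = 4*-8 - (-4)^2 = -48
Discriminant = (-4)^2 - 4*-48 = 208.0
Eigenvalues: lambda_1 = -9.2111, lambda_2 = 5.2111
The function is not concave.

0


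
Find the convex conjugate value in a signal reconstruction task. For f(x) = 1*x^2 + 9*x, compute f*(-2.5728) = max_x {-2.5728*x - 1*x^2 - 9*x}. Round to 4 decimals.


f*(y) = sup_x {y*x - a*x^2 - b*x} = sup_x {(y-b)*x - a*x^2}
FOC: (y - b) - 2a*x = 0 => x* = (y - b)/(2a)
x* = (-2.5728 - 9)/(2*1) = -5.7864
f*(-2.5728) = (y-b)^2/(4a) = (-2.5728 - 9)^2/(4*1)
= 133.9297/4 = 33.4824


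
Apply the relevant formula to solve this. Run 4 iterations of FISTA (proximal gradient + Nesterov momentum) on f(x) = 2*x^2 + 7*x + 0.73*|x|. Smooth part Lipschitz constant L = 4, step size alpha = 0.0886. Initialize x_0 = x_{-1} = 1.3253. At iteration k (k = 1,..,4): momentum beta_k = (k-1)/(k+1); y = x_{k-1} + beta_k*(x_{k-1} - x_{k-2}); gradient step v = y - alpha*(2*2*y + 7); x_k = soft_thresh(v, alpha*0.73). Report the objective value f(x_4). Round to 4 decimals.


FISTA on f(x) = 2*x^2 + 7*x + 0.73*|x|
L = 4, alpha = 0.0886
Iteration 1: beta = 0.0, y = 1.3253 + 0.0*(1.3253 - 1.3253) = 1.3253
  grad(y) = 12.3012, v = y - alpha*grad = 0.2354
  prox(v) = soft_thresh(0.2354, 0.0647) = 0.1707
Iteration 2: beta = 0.3333, y = 0.1707 + 0.3333*(0.1707 - 1.3253) = -0.2141
  grad(y) = 6.1435, v = y - alpha*grad = -0.7584
  prox(v) = soft_thresh(-0.7584, 0.0647) = -0.6938
Iteration 3: beta = 0.5, y = -0.6938 + 0.5*(-0.6938 - 0.1707) = -1.126
  grad(y) = 2.496, v = y - alpha*grad = -1.3471
  prox(v) = soft_thresh(-1.3471, 0.0647) = -1.2825
Iteration 4: beta = 0.6, y = -1.2825 + 0.6*(-1.2825 + 0.6938) = -1.6357
  grad(y) = 0.4572, v = y - alpha*grad = -1.6762
  prox(v) = soft_thresh(-1.6762, 0.0647) = -1.6115
f(x_4) = 2*(-1.6115)^2 + 7*(-1.6115) + 0.73*|-1.6115| = -4.9102


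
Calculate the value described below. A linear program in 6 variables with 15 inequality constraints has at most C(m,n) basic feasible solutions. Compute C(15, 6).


Each vertex corresponds to some choice of n active constraints out of m, so the number of vertices is at most C(m, n) = m! / (n!(m-n)!).
m = 15, n = 6
Numerator: 15 * 14 * 13 * 12 * 11 * 10
Denominator: 6! = 720
C(15, 6) = 5005


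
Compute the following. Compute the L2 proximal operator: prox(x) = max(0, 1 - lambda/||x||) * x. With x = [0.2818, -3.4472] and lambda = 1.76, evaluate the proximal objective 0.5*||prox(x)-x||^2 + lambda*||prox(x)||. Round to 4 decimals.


Step 1: Compute ||x||.
||x|| = 3.4587
Step 2: Compute scaling factor.
scale = max(0, 1 - 1.76/3.4587) = 0.4911
Step 3: prox(x) = [0.1384, -1.6931]
||prox(x)|| = 1.6987
Step 4: Proximal objective.
0.5*||prox-x||^2 = 1.5488
lambda*||prox|| = 2.9897
Total = 4.5385


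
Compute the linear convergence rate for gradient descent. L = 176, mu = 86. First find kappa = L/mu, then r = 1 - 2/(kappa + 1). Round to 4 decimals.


Step 1: Compute the condition number.
kappa = L/mu = 176/86 = 2.0465
Step 2: Compute the convergence rate.
r = 1 - 2/(kappa + 1) = 1 - 2*mu/(L + mu) = (L - mu)/(L + mu) = 90/262 = 0.3435


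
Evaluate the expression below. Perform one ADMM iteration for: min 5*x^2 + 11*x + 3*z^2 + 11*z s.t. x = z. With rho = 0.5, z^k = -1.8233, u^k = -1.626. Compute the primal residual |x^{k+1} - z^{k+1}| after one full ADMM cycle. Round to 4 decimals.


ADMM iteration with rho = 0.5, z^k = -1.8233, u^k = -1.626
Step 1: x-update.
Minimize 5*x^2 + 11*x + (0.5/2)*(x + 1.8233 - 1.626)^2
FOC: (2*5 + 0.5)*x = -11 + 0.5*(-1.8233 + 1.626)
x^{k+1} = -1.057
Step 2: z-update.
Minimize 3*z^2 + 11*z + (0.5/2)*(-1.057 - z - 1.626)^2
FOC: (2*3 + 0.5)*z = -11 + 0.5*(-1.057 - 1.626)
z^{k+1} = -1.8987
Step 3: u-update.
u^{k+1} = -1.626 - 1.057 + 1.8987 = -0.7843
Step 4: Primal residual = |-1.057 + 1.8987| = 0.8417


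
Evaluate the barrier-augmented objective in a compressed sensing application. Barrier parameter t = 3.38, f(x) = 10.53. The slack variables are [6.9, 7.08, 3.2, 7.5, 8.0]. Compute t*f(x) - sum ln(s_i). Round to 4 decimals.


Step 1: Compute log-barrier.
ln values: [1.9315, 1.9573, 1.1632, 2.0149, 2.0794]
phi = -(1.9315 + 1.9573 + 1.1632 + 2.0149 + 2.0794) = -9.1463
Step 2: Compute augmented objective.
t*f(x) = 3.38*10.53 = 35.5914
Total = 35.5914 - 9.1463 = 26.4451


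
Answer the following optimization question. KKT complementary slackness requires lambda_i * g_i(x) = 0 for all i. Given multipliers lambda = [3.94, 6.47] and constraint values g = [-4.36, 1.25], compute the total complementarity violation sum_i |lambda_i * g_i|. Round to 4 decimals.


KKT complementary slackness check:
lambda_1 * g_1 = 3.94 * -4.36 = -17.1784
lambda_2 * g_2 = 6.47 * 1.25 = 8.0875
Total violation = 17.1784 + 8.0875 = 25.2659


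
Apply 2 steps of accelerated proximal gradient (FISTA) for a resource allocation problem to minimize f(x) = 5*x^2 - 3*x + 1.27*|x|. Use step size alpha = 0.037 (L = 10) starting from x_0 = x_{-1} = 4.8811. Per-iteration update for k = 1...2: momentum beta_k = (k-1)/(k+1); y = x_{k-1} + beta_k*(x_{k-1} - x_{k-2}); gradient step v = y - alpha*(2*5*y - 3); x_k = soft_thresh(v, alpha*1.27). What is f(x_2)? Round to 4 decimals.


FISTA on f(x) = 5*x^2 - 3*x + 1.27*|x|
L = 10, alpha = 0.037
Iteration 1: beta = 0.0, y = 4.8811 + 0.0*(4.8811 - 4.8811) = 4.8811
  grad(y) = 45.811, v = y - alpha*grad = 3.1861
  prox(v) = soft_thresh(3.1861, 0.047) = 3.1391
Iteration 2: beta = 0.3333, y = 3.1391 + 0.3333*(3.1391 - 4.8811) = 2.5584
  grad(y) = 22.5844, v = y - alpha*grad = 1.7228
  prox(v) = soft_thresh(1.7228, 0.047) = 1.6758
f(x_2) = 5*1.6758^2 - 3*1.6758 + 1.27*|1.6758| = 11.1428


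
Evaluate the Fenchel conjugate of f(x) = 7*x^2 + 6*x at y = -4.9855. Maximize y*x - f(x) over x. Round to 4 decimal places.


f*(y) = sup_x {y*x - a*x^2 - b*x} = sup_x {(y-b)*x - a*x^2}
FOC: (y - b) - 2a*x = 0 => x* = (y - b)/(2a)
x* = (-4.9855 - 6)/(2*7) = -0.7847
f*(-4.9855) = (y-b)^2/(4a) = (-4.9855 - 6)^2/(4*7)
= 120.6812/28 = 4.31


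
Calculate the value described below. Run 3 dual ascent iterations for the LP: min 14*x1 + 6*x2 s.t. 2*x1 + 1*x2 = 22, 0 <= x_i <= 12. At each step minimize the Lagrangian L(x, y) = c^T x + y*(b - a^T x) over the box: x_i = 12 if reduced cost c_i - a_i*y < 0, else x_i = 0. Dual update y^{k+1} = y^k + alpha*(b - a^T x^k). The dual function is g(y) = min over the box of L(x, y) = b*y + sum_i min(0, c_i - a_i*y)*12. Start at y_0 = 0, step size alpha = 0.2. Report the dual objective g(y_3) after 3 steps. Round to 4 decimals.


Dual ascent for LP: min 14*x1 + 6*x2, 2*x1 + 1*x2 = 22, 0 <= x_i <= 12
Step 1: y^k = 0.0, reduced costs: (14.0, 6.0)
  x^k = (0.0, 0.0), subgradient = b - a^T x = 22.0
  y^{k+1} = 0.0 + 0.2*22.0 = 4.4
Step 2: y^k = 4.4, reduced costs: (5.2, 1.6)
  x^k = (0.0, 0.0), subgradient = b - a^T x = 22.0
  y^{k+1} = 4.4 + 0.2*22.0 = 8.8
Step 3: y^k = 8.8, reduced costs: (-3.6, -2.8)
  x^k = (12.0, 12.0), subgradient = b - a^T x = -14.0
  y^{k+1} = 8.8 + 0.2*-14.0 = 6.0
Dual objective at y_3 = 6.0: reduced costs (2.0, 0.0), box minimizer x = (0.0, 0.0)
g(y_3) = b*y + (c1 - a1*y)*x1 + (c2 - a2*y)*x2 = 22*6.0 + 2.0*0.0 + 0.0*0.0 = 132.0 + 0.0 + 0.0 = 132.0


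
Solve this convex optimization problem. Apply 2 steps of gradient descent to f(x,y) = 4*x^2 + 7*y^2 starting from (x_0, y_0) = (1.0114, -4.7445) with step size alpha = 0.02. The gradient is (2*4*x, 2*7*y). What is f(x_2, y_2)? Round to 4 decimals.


Gradient descent on f(x,y) = 4*x^2 + 7*y^2.
Starting point: (1.0114, -4.7445), alpha = 0.02
Step 1: grad_x = 2*4*1.0114 = 8.0912, grad_y = 2*7*-4.7445 = -66.423
  x_1 = 1.0114 - 0.02*8.0912 = 0.8496
  y_1 = -4.7445 - 0.02*-66.423 = -3.416
Step 2: grad_x = 2*4*0.8496 = 6.7966, grad_y = 2*7*-3.416 = -47.8246
  x_2 = 0.8496 - 0.02*6.7966 = 0.7136
  y_2 = -3.416 - 0.02*-47.8246 = -2.4595
f(0.7136, -2.4595) = 4*0.7136^2 + 7*(-2.4595)^2 = 44.3828


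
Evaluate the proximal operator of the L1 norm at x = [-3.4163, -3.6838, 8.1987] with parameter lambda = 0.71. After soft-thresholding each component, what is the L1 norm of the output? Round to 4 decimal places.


Soft-thresholding with lambda = 0.71:
prox(-3.4163) = sign(-3.4163)*max(|-3.4163| - 0.71, 0) = -2.7063
prox(-3.6838) = sign(-3.6838)*max(|-3.6838| - 0.71, 0) = -2.9738
prox(8.1987) = sign(8.1987)*max(|8.1987| - 0.71, 0) = 7.4887
prox(x) = [-2.7063, -2.9738, 7.4887]
||prox(x)||_1 = 2.7063 + 2.9738 + 7.4887 = 13.1688


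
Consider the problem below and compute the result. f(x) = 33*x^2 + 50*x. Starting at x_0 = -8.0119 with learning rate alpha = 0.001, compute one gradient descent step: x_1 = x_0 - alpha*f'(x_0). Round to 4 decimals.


We compute the gradient at x_0 and apply the update.
f'(x) = 66*x + 50
f'(-8.0119) = 66*-8.0119 + 50 = -478.7854
x_1 = -8.0119 - 0.001*-478.7854 = -7.5331


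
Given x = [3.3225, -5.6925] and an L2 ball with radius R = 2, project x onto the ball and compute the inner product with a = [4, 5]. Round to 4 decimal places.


Step 1: Compute ||x|| (intermediates to 6 decimals).
||x|| = sqrt(3.3225^2 + (-5.6925)^2) = 6.591173
Step 2: Project.
Since ||x|| > R, scale = R/||x|| = 2/6.591173 = 0.303436, proj(x) = scale * x
proj(x) = [1.008166, -1.727309]
Step 3: Dot product.
a^T * proj(x) = 4*1.008166 + 5*(-1.727309) = -4.6039


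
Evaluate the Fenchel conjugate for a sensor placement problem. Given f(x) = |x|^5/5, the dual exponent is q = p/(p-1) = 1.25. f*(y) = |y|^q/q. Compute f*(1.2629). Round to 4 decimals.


The conjugate exponent q satisfies 1/p + 1/q = 1.
p = 5, so q = 5/(5 - 1) = 1.25
|y|^q = 1.2629^1.25 = 1.3388
f*(1.2629) = 1.3388 / 1.25 = 1.071


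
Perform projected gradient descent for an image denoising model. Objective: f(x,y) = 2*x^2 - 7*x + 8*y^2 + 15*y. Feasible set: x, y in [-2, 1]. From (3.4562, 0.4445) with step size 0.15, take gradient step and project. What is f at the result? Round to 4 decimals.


Step 1: Compute gradient at (3.4562, 0.4445).
grad_x = 2*2*3.4562 - 7 = 6.8248
grad_y = 2*8*0.4445 + 15 = 22.112
Step 2: Gradient step.
x_raw = 3.4562 - 0.15*6.8248 = 2.4325
y_raw = 0.4445 - 0.15*22.112 = -2.8723
Step 3: Project onto [-2, 1].
x_proj = clip(2.4325) = 1.0
y_proj = clip(-2.8723) = -2.0
Step 4: Evaluate f.
f(1.0, -2.0) = -3.0


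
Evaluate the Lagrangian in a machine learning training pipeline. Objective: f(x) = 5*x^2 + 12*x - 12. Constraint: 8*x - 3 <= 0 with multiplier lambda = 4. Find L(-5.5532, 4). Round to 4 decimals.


Step 1: Evaluate f(x).
f(-5.5532) = 5*(-5.5532)^2 + 12*(-5.5532) - 12 = 75.5518
Step 2: Evaluate g(x).
g(-5.5532) = 8*-5.5532 - 3 = -47.4256
Step 3: Compute Lagrangian.
L = 75.5518 + 4*-47.4256 = -114.1506


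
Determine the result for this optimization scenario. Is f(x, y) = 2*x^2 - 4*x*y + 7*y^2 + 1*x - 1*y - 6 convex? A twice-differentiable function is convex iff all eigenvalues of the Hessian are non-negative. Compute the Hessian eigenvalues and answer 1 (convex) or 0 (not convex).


The Hessian of f(x,y) = 2*x^2 - 4*x*y + 7*y^2 + 1*x - 1*y - 6 is:
H = [[4, -4], [-4, 14]]
Trace = 4 + 14 = 18
Determinant = 4*14 - (-4)^2 = 40
Discriminant = (18)^2 - 4*40 = 164.0
Eigenvalues: lambda_1 = 2.5969, lambda_2 = 15.4031
The function is convex.

1


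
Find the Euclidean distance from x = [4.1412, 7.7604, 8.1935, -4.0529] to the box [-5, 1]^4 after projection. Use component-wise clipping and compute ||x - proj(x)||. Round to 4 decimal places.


Project each component onto [-5, 1].
clip(4.1412) = 1.0, clip(7.7604) = 1.0, clip(8.1935) = 1.0, clip(-4.0529) = -4.0529
Projection = [1.0, 1.0, 1.0, -4.0529]
Squared diffs: [9.8671, 45.703, 51.7464, 0.0]
Distance = sqrt(107.3165) = 10.3594


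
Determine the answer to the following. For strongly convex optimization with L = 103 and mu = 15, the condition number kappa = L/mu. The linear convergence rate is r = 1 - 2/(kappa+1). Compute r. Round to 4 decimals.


Step 1: Compute the condition number.
kappa = L/mu = 103/15 = 6.8667
Step 2: Compute the convergence rate.
r = 1 - 2/(kappa + 1) = 1 - 2*mu/(L + mu) = (L - mu)/(L + mu) = 88/118 = 0.7458


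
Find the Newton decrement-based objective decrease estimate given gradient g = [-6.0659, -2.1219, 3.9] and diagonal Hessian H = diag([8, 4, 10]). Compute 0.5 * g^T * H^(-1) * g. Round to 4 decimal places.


Step 1: H is diagonal, so H^(-1) * g = [-0.7582, -0.5305, 0.39].
Step 2: g^T H^(-1) g = sum_i g_i^2 / H_ii
  = (-6.0659)^2/8 + (-2.1219)^2/4 + (3.9)^2/10
  = 4.5994 + 1.1256 + 1.521 = 7.246
Step 3: Objective decrease = 0.5 * g^T H^(-1) g = 3.623


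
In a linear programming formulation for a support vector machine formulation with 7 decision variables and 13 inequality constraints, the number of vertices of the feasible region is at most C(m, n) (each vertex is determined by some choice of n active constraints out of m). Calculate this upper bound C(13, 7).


Each vertex corresponds to some choice of n active constraints out of m, so the number of vertices is at most C(m, n) = m! / (n!(m-n)!).
m = 13, n = 7
Numerator: 13 * 12 * 11 * 10 * 9 * 8 * 7
Denominator: 7! = 5040
C(13, 7) = 1716


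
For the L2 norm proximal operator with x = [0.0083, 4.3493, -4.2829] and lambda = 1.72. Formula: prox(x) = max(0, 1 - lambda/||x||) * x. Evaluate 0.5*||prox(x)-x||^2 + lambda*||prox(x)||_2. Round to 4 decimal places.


Step 1: Compute ||x||.
||x|| = 6.1041
Step 2: Compute scaling factor.
scale = max(0, 1 - 1.72/6.1041) = 0.7182
Step 3: prox(x) = [0.006, 3.1238, -3.0761]
||prox(x)|| = 4.3841
Step 4: Proximal objective.
0.5*||prox-x||^2 = 1.4792
lambda*||prox|| = 7.5407
Total = 9.0198


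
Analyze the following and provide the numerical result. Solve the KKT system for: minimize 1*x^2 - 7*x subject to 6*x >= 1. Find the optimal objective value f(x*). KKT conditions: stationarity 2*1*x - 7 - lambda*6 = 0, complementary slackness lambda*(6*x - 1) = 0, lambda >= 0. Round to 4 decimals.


Step 1: Try lambda = 0 (constraint inactive).
Stationarity: 2*1*x - 7 = 0
x* = 7/(2*1) = 3.5
Check constraint: 6*3.5 = 21.0 >= 1 -- satisfied.
Step 2: Compute optimal value.
f(x*) = 1*3.5^2 - 7*3.5 = -12.25


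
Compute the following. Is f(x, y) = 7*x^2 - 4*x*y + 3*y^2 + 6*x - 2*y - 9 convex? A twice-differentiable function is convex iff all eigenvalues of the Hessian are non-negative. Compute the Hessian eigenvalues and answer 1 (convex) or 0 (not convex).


The Hessian of f(x,y) = 7*x^2 - 4*x*y + 3*y^2 + 6*x - 2*y - 9 is:
H = [[14, -4], [-4, 6]]
Trace = 14 + 6 = 20
Determinant = 14*6 - (-4)^2 = 68
Discriminant = (20)^2 - 4*68 = 128.0
Eigenvalues: lambda_1 = 4.3431, lambda_2 = 15.6569
The function is convex.

1


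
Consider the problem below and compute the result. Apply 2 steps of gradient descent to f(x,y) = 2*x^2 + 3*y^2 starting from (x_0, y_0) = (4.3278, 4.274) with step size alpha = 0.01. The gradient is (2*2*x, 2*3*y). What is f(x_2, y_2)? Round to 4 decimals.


Gradient descent on f(x,y) = 2*x^2 + 3*y^2.
Starting point: (4.3278, 4.274), alpha = 0.01
Step 1: grad_x = 2*2*4.3278 = 17.3112, grad_y = 2*3*4.274 = 25.644
  x_1 = 4.3278 - 0.01*17.3112 = 4.1547
  y_1 = 4.274 - 0.01*25.644 = 4.0176
Step 2: grad_x = 2*2*4.1547 = 16.6188, grad_y = 2*3*4.0176 = 24.1054
  x_2 = 4.1547 - 0.01*16.6188 = 3.9885
  y_2 = 4.0176 - 0.01*24.1054 = 3.7765
f(3.9885, 3.7765) = 2*3.9885^2 + 3*3.7765^2 = 74.6023


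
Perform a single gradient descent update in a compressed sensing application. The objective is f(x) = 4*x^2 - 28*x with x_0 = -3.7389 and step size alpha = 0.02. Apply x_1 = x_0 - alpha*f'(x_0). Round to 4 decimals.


We compute the gradient at x_0 and apply the update.
f'(x) = 8*x - 28
f'(-3.7389) = 8*-3.7389 - 28 = -57.9112
x_1 = -3.7389 - 0.02*-57.9112 = -2.5807


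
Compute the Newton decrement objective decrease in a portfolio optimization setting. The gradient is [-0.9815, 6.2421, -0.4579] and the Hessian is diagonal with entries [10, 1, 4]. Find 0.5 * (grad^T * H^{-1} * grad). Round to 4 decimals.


Step 1: H is diagonal, so H^(-1) * g = [-0.0982, 6.2421, -0.1145].
Step 2: g^T H^(-1) g = sum_i g_i^2 / H_ii
  = (-0.9815)^2/10 + (6.2421)^2/1 + (-0.4579)^2/4
  = 0.0963 + 38.9638 + 0.0524 = 39.1126
Step 3: Objective decrease = 0.5 * g^T H^(-1) g = 19.5563


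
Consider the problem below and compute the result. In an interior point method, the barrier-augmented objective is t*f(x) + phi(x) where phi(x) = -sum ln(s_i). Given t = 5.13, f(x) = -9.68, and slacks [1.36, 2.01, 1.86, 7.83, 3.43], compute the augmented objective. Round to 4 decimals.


Step 1: Compute log-barrier.
ln values: [0.3075, 0.6981, 0.6206, 2.058, 1.2326]
phi = -(0.3075 + 0.6981 + 0.6206 + 2.058 + 1.2326) = -4.9167
Step 2: Compute augmented objective.
t*f(x) = 5.13*-9.68 = -49.6584
Total = -49.6584 - 4.9167 = -54.5751


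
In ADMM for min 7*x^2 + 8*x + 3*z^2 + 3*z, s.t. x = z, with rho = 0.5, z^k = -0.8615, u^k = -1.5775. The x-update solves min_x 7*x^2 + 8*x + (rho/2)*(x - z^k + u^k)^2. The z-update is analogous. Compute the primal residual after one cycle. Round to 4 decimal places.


ADMM iteration with rho = 0.5, z^k = -0.8615, u^k = -1.5775
Step 1: x-update.
Minimize 7*x^2 + 8*x + (0.5/2)*(x + 0.8615 - 1.5775)^2
FOC: (2*7 + 0.5)*x = -8 + 0.5*(-0.8615 + 1.5775)
x^{k+1} = -0.527
Step 2: z-update.
Minimize 3*z^2 + 3*z + (0.5/2)*(-0.527 - z - 1.5775)^2
FOC: (2*3 + 0.5)*z = -3 + 0.5*(-0.527 - 1.5775)
z^{k+1} = -0.6234
Step 3: u-update.
u^{k+1} = -1.5775 - 0.527 + 0.6234 = -1.4811
Step 4: Primal residual = |-0.527 + 0.6234| = 0.0964


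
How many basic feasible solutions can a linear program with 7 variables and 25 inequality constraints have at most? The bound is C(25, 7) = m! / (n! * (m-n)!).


Each vertex corresponds to some choice of n active constraints out of m, so the number of vertices is at most C(m, n) = m! / (n!(m-n)!).
m = 25, n = 7
Numerator: 25 * 24 * 23 * 22 * 21 * 20 * 19
Denominator: 7! = 5040
C(25, 7) = 480700


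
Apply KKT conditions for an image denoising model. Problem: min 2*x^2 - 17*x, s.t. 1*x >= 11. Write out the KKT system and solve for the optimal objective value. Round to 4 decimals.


Step 1: Try lambda = 0 (constraint inactive).
x_unc = 17/(2*2) = 4.25
Check: 1*4.25 = 4.25 < 11 -- violated!
Step 2: Constraint must be active: 1*x = 11
x* = 11/1 = 11.0
lambda = (2*2*11.0 - 17)/1 = 27.0
Step 3: Compute optimal value.
f(x*) = 2*11.0^2 - 17*11.0 = 55.0


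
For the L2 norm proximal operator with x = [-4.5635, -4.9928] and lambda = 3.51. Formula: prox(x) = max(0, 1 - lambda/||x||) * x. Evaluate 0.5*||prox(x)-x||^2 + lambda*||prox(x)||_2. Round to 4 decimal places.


Step 1: Compute ||x||.
||x|| = 6.7641
Step 2: Compute scaling factor.
scale = max(0, 1 - 3.51/6.7641) = 0.4811
Step 3: prox(x) = [-2.1954, -2.402]
||prox(x)|| = 3.2541
Step 4: Proximal objective.
0.5*||prox-x||^2 = 6.1601
lambda*||prox|| = 11.4219
Total = 17.5821


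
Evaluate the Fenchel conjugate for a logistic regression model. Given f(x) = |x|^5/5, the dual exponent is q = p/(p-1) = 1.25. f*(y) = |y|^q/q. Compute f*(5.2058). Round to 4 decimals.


The conjugate exponent q satisfies 1/p + 1/q = 1.
p = 5, so q = 5/(5 - 1) = 1.25
|y|^q = 5.2058^1.25 = 7.8634
f*(5.2058) = 7.8634 / 1.25 = 6.2907


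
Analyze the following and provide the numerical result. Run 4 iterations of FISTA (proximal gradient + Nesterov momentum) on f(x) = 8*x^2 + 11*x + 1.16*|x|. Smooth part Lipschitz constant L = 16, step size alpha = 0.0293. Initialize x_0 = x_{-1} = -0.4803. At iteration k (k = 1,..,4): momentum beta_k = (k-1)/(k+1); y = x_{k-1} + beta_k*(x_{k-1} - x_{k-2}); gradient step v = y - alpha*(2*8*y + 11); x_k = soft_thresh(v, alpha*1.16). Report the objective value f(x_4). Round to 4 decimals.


FISTA on f(x) = 8*x^2 + 11*x + 1.16*|x|
L = 16, alpha = 0.0293
Iteration 1: beta = 0.0, y = -0.4803 + 0.0*(-0.4803 + 0.4803) = -0.4803
  grad(y) = 3.3152, v = y - alpha*grad = -0.5774
  prox(v) = soft_thresh(-0.5774, 0.034) = -0.5434
Iteration 2: beta = 0.3333, y = -0.5434 + 0.3333*(-0.5434 + 0.4803) = -0.5645
  grad(y) = 1.9681, v = y - alpha*grad = -0.6222
  prox(v) = soft_thresh(-0.6222, 0.034) = -0.5882
Iteration 3: beta = 0.5, y = -0.5882 + 0.5*(-0.5882 + 0.5434) = -0.6105
  grad(y) = 1.2314, v = y - alpha*grad = -0.6466
  prox(v) = soft_thresh(-0.6466, 0.034) = -0.6126
Iteration 4: beta = 0.6, y = -0.6126 + 0.6*(-0.6126 + 0.5882) = -0.6273
  grad(y) = 0.9632, v = y - alpha*grad = -0.6555
  prox(v) = soft_thresh(-0.6555, 0.034) = -0.6215
f(x_4) = 8*(-0.6215)^2 + 11*(-0.6215) + 1.16*|-0.6215| = -3.0255


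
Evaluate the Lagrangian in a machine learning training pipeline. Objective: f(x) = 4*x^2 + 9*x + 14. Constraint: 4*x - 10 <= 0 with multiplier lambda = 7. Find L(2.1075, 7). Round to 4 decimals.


Step 1: Evaluate f(x).
f(2.1075) = 4*2.1075^2 + 9*2.1075 + 14 = 50.7337
Step 2: Evaluate g(x).
g(2.1075) = 4*2.1075 - 10 = -1.57
Step 3: Compute Lagrangian.
L = 50.7337 + 7*-1.57 = 39.7437


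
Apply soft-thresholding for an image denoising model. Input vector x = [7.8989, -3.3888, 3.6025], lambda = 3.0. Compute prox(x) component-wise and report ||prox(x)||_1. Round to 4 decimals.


Soft-thresholding with lambda = 3.0:
prox(7.8989) = sign(7.8989)*max(|7.8989| - 3.0, 0) = 4.8989
prox(-3.3888) = sign(-3.3888)*max(|-3.3888| - 3.0, 0) = -0.3888
prox(3.6025) = sign(3.6025)*max(|3.6025| - 3.0, 0) = 0.6025
prox(x) = [4.8989, -0.3888, 0.6025]
||prox(x)||_1 = 4.8989 + 0.3888 + 0.6025 = 5.8902


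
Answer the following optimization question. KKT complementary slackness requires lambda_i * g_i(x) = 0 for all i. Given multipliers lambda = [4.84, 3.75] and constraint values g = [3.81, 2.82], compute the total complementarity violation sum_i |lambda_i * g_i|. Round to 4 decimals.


KKT complementary slackness check:
lambda_1 * g_1 = 4.84 * 3.81 = 18.4404
lambda_2 * g_2 = 3.75 * 2.82 = 10.575
Total violation = 18.4404 + 10.575 = 29.0154


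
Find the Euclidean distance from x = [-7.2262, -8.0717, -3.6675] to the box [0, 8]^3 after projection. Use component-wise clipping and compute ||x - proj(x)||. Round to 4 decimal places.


Project each component onto [0, 8].
clip(-7.2262) = 0.0, clip(-8.0717) = 0.0, clip(-3.6675) = 0.0
Projection = [0.0, 0.0, 0.0]
Squared diffs: [52.218, 65.1523, 13.4506]
Distance = sqrt(130.8209) = 11.4377


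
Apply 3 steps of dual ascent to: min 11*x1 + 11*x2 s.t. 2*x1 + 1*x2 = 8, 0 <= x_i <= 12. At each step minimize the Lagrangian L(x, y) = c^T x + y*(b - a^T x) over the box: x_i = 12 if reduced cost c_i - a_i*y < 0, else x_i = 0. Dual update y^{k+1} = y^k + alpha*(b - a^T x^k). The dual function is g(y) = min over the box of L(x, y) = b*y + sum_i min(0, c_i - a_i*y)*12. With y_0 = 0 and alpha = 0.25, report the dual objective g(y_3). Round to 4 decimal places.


Dual ascent for LP: min 11*x1 + 11*x2, 2*x1 + 1*x2 = 8, 0 <= x_i <= 12
Step 1: y^k = 0.0, reduced costs: (11.0, 11.0)
  x^k = (0.0, 0.0), subgradient = b - a^T x = 8.0
  y^{k+1} = 0.0 + 0.25*8.0 = 2.0
Step 2: y^k = 2.0, reduced costs: (7.0, 9.0)
  x^k = (0.0, 0.0), subgradient = b - a^T x = 8.0
  y^{k+1} = 2.0 + 0.25*8.0 = 4.0
Step 3: y^k = 4.0, reduced costs: (3.0, 7.0)
  x^k = (0.0, 0.0), subgradient = b - a^T x = 8.0
  y^{k+1} = 4.0 + 0.25*8.0 = 6.0
Dual objective at y_3 = 6.0: reduced costs (-1.0, 5.0), box minimizer x = (12.0, 0.0)
g(y_3) = b*y + (c1 - a1*y)*x1 + (c2 - a2*y)*x2 = 8*6.0 + (-1.0)*12.0 + 5.0*0.0 = 48.0 - 12.0 + 0.0 = 36.0


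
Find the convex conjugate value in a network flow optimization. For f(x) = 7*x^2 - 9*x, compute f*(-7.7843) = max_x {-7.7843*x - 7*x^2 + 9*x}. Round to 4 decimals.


f*(y) = sup_x {y*x - a*x^2 - b*x} = sup_x {(y-b)*x - a*x^2}
FOC: (y - b) - 2a*x = 0 => x* = (y - b)/(2a)
x* = (-7.7843 + 9)/(2*7) = 0.0868
f*(-7.7843) = (y-b)^2/(4a) = (-7.7843 + 9)^2/(4*7)
= 1.4779/28 = 0.0528


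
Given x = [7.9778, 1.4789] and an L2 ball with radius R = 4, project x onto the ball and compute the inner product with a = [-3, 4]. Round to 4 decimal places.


Step 1: Compute ||x|| (intermediates to 6 decimals).
||x|| = sqrt(7.9778^2 + 1.4789^2) = 8.113719
Step 2: Project.
Since ||x|| > R, scale = R/||x|| = 4/8.113719 = 0.492992, proj(x) = scale * x
proj(x) = [3.932992, 0.729086]
Step 3: Dot product.
a^T * proj(x) = -3*3.932992 + 4*0.729086 = -8.8826
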